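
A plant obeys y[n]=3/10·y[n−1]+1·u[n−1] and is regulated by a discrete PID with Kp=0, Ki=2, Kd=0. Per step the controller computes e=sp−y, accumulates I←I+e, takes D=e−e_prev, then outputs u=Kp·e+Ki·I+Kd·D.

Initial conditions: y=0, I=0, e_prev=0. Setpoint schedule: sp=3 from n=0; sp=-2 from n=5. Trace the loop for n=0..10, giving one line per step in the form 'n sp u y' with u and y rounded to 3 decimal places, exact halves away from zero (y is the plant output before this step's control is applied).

(exact arithmetic carried between steps; '≈' marks a value shown rounded to 6 d.p. or computed from one; I and e_prev carry over from the previous line; the table rounds u and y to 3 d.p., halves away from zero)
n=0: y=0, sp=3, e=sp−y=3; I=3, D=e−e_prev=3; u=0·3+2·3+0·3=6; next y=3/10·0+1·6=6
n=1: y=6, sp=3, e=sp−y=-3; I=0, D=e−e_prev=-6; u=0·(-3)+2·0+0·(-6)=0; next y=3/10·6+1·0=1.8
n=2: y=1.8, sp=3, e=sp−y=1.2; I=1.2, D=e−e_prev=4.2; u=0·1.2+2·1.2+0·4.2=2.4; next y=3/10·1.8+1·2.4=2.94
n=3: y=2.94, sp=3, e=sp−y=0.06; I=1.26, D=e−e_prev=-1.14; u=0·0.06+2·1.26+0·(-1.14)=2.52; next y=3/10·2.94+1·2.52=3.402
n=4: y=3.402, sp=3, e=sp−y=-0.402; I=0.858, D=e−e_prev=-0.462; u=0·(-0.402)+2·0.858+0·(-0.462)=1.716; next y=3/10·3.402+1·1.716=2.7366
n=5: y=2.7366, sp=-2, e=sp−y=-4.7366; I=-3.8786, D=e−e_prev=-4.3346; u=0·(-4.7366)+2·(-3.8786)+0·(-4.3346)=-7.7572; next y=3/10·2.7366+1·(-7.7572)=-6.93622
n=6: y=-6.93622, sp=-2, e=sp−y=4.93622; I=1.05762, D=e−e_prev=9.67282; u=0·4.93622+2·1.05762+0·9.67282=2.11524; next y=3/10·(-6.93622)+1·2.11524=0.034374
n=7: y=0.034374, sp=-2, e=sp−y=-2.034374; I=-0.976754, D=e−e_prev=-6.970594; u=0·(-2.034374)+2·(-0.976754)+0·(-6.970594)=-1.953508; next y=3/10·0.034374+1·(-1.953508)≈-1.943196
n=8: y≈-1.943196, sp=-2, e=sp−y≈-0.056804; I≈-1.033558, D=e−e_prev≈1.977570; u=0·(-0.056804)+2·(-1.033558)+0·1.977570≈-2.067116; next y=3/10·(-1.943196)+1·(-2.067116)≈-2.650075
n=9: y≈-2.650075, sp=-2, e=sp−y≈0.650075; I≈-0.383483, D=e−e_prev≈0.706879; u=0·0.650075+2·(-0.383483)+0·0.706879≈-0.766966; next y=3/10·(-2.650075)+1·(-0.766966)≈-1.561989
n=10: y≈-1.561989, sp=-2, e=sp−y≈-0.438011; I≈-0.821494, D=e−e_prev≈-1.088086; u=0·(-0.438011)+2·(-0.821494)+0·(-1.088086)≈-1.642989; next y=3/10·(-1.561989)+1·(-1.642989)≈-2.111585

0 3 6.000 0.000
1 3 0.000 6.000
2 3 2.400 1.800
3 3 2.520 2.940
4 3 1.716 3.402
5 -2 -7.757 2.737
6 -2 2.115 -6.936
7 -2 -1.954 0.034
8 -2 -2.067 -1.943
9 -2 -0.767 -2.650
10 -2 -1.643 -1.562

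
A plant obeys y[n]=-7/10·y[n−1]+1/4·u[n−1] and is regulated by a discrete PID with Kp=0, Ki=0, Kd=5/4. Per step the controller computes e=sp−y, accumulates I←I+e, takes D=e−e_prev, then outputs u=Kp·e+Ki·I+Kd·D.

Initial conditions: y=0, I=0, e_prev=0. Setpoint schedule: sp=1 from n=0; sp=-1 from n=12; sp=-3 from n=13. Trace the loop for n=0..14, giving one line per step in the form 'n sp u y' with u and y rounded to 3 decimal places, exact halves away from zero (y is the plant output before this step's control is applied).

(exact arithmetic carried between steps; '≈' marks a value shown rounded to 6 d.p. or computed from one; I and e_prev carry over from the previous line; the table rounds u and y to 3 d.p., halves away from zero)
n=0: y=0, sp=1, e=sp−y=1; I=1, D=e−e_prev=1; u=0·1+0·1+5/4·1=1.25; next y=-7/10·0+1/4·1.25=0.3125
n=1: y=0.3125, sp=1, e=sp−y=0.6875; I=1.6875, D=e−e_prev=-0.3125; u=0·0.6875+0·1.6875+5/4·(-0.3125)=-0.390625; next y=-7/10·0.3125+1/4·(-0.390625)≈-0.316406
n=2: y≈-0.316406, sp=1, e=sp−y≈1.316406; I≈3.003906, D=e−e_prev≈0.628906; u=0·1.316406+0·3.003906+5/4·0.628906≈0.786133; next y=-7/10·(-0.316406)+1/4·0.786133≈0.418018
n=3: y≈0.418018, sp=1, e=sp−y≈0.581982; I≈3.585889, D=e−e_prev≈-0.734424; u=0·0.581982+0·3.585889+5/4·(-0.734424)≈-0.918030; next y=-7/10·0.418018+1/4·(-0.918030)≈-0.522120
n=4: y≈-0.522120, sp=1, e=sp−y≈1.522120; I≈5.108008, D=e−e_prev≈0.940137; u=0·1.522120+0·5.108008+5/4·0.940137≈1.175172; next y=-7/10·(-0.522120)+1/4·1.175172≈0.659277
n=5: y≈0.659277, sp=1, e=sp−y≈0.340723; I≈5.448732, D=e−e_prev≈-1.181396; u=0·0.340723+0·5.448732+5/4·(-1.181396)≈-1.476746; next y=-7/10·0.659277+1/4·(-1.476746)≈-0.830680
n=6: y≈-0.830680, sp=1, e=sp−y≈1.830680; I≈7.279412, D=e−e_prev≈1.489957; u=0·1.830680+0·7.279412+5/4·1.489957≈1.862446; next y=-7/10·(-0.830680)+1/4·1.862446≈1.047088
n=7: y≈1.047088, sp=1, e=sp−y≈-0.047088; I≈7.232324, D=e−e_prev≈-1.877768; u=0·(-0.047088)+0·7.232324+5/4·(-1.877768)≈-2.347210; next y=-7/10·1.047088+1/4·(-2.347210)≈-1.319764
n=8: y≈-1.319764, sp=1, e=sp−y≈2.319764; I≈9.552088, D=e−e_prev≈2.366851; u=0·2.319764+0·9.552088+5/4·2.366851≈2.958564; next y=-7/10·(-1.319764)+1/4·2.958564≈1.663476
n=9: y≈1.663476, sp=1, e=sp−y≈-0.663476; I≈8.888612, D=e−e_prev≈-2.983239; u=0·(-0.663476)+0·8.888612+5/4·(-2.983239)≈-3.729049; next y=-7/10·1.663476+1/4·(-3.729049)≈-2.096695
n=10: y≈-2.096695, sp=1, e=sp−y≈3.096695; I≈11.985308, D=e−e_prev≈3.760171; u=0·3.096695+0·11.985308+5/4·3.760171≈4.700214; next y=-7/10·(-2.096695)+1/4·4.700214≈2.642740
n=11: y≈2.642740, sp=1, e=sp−y≈-1.642740; I≈10.342567, D=e−e_prev≈-4.739435; u=0·(-1.642740)+0·10.342567+5/4·(-4.739435)≈-5.924294; next y=-7/10·2.642740+1/4·(-5.924294)≈-3.330992
n=12: y≈-3.330992, sp=-1, e=sp−y≈2.330992; I≈12.673559, D=e−e_prev≈3.973732; u=0·2.330992+0·12.673559+5/4·3.973732≈4.967165; next y=-7/10·(-3.330992)+1/4·4.967165≈3.573485
n=13: y≈3.573485, sp=-3, e=sp−y≈-6.573485; I≈6.100074, D=e−e_prev≈-8.904477; u=0·(-6.573485)+0·6.100074+5/4·(-8.904477)≈-11.130596; next y=-7/10·3.573485+1/4·(-11.130596)≈-5.284089
n=14: y≈-5.284089, sp=-3, e=sp−y≈2.284089; I≈8.384163, D=e−e_prev≈8.857574; u=0·2.284089+0·8.384163+5/4·8.857574≈11.071968; next y=-7/10·(-5.284089)+1/4·11.071968≈6.466854

0 1 1.250 0.000
1 1 -0.391 0.313
2 1 0.786 -0.316
3 1 -0.918 0.418
4 1 1.175 -0.522
5 1 -1.477 0.659
6 1 1.862 -0.831
7 1 -2.347 1.047
8 1 2.959 -1.320
9 1 -3.729 1.663
10 1 4.700 -2.097
11 1 -5.924 2.643
12 -1 4.967 -3.331
13 -3 -11.131 3.573
14 -3 11.072 -5.284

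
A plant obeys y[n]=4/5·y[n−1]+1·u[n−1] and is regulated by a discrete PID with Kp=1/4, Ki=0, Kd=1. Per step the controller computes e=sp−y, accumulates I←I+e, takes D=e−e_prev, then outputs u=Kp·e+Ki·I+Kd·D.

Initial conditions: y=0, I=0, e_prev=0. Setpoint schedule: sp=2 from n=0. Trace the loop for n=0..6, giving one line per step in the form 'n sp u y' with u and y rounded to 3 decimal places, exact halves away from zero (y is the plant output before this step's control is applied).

0 2 2.500 0.000
1 2 -2.625 2.500
2 2 3.781 -0.625
3 2 -4.227 3.281
4 2 5.783 -1.602
5 2 -6.729 4.502
6 2 8.911 -3.127

(exact arithmetic carried between steps; '≈' marks a value shown rounded to 6 d.p. or computed from one; I and e_prev carry over from the previous line; the table rounds u and y to 3 d.p., halves away from zero)
n=0: y=0, sp=2, e=sp−y=2; I=2, D=e−e_prev=2; u=1/4·2+0·2+1·2=2.5; next y=4/5·0+1·2.5=2.5
n=1: y=2.5, sp=2, e=sp−y=-0.5; I=1.5, D=e−e_prev=-2.5; u=1/4·(-0.5)+0·1.5+1·(-2.5)=-2.625; next y=4/5·2.5+1·(-2.625)=-0.625
n=2: y=-0.625, sp=2, e=sp−y=2.625; I=4.125, D=e−e_prev=3.125; u=1/4·2.625+0·4.125+1·3.125=3.78125; next y=4/5·(-0.625)+1·3.78125=3.28125
n=3: y=3.28125, sp=2, e=sp−y=-1.28125; I=2.84375, D=e−e_prev=-3.90625; u=1/4·(-1.28125)+0·2.84375+1·(-3.90625)≈-4.226563; next y=4/5·3.28125+1·(-4.226563)≈-1.601563
n=4: y≈-1.601563, sp=2, e=sp−y≈3.601563; I≈6.445313, D=e−e_prev≈4.882813; u=1/4·3.601563+0·6.445313+1·4.882813≈5.783203; next y=4/5·(-1.601563)+1·5.783203≈4.501953
n=5: y≈4.501953, sp=2, e=sp−y≈-2.501953; I≈3.943359, D=e−e_prev≈-6.103516; u=1/4·(-2.501953)+0·3.943359+1·(-6.103516)≈-6.729004; next y=4/5·4.501953+1·(-6.729004)≈-3.127441
n=6: y≈-3.127441, sp=2, e=sp−y≈5.127441; I≈9.070801, D=e−e_prev≈7.629395; u=1/4·5.127441+0·9.070801+1·7.629395≈8.911255; next y=4/5·(-3.127441)+1·8.911255≈6.409302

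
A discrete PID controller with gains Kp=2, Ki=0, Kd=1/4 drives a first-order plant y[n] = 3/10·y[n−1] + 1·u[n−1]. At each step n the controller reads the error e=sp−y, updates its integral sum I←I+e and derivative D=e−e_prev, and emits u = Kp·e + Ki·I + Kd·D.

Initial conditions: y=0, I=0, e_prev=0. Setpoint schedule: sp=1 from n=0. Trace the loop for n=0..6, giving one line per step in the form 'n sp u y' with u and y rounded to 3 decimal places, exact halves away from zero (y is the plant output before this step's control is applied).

0 1 2.250 0.000
1 1 -3.063 2.250
2 1 7.934 -2.388
3 1 -14.838 7.218
4 1 32.317 -12.672
5 1 -65.328 28.515
6 1 136.868 -56.773

(exact arithmetic carried between steps; '≈' marks a value shown rounded to 6 d.p. or computed from one; I and e_prev carry over from the previous line; the table rounds u and y to 3 d.p., halves away from zero)
n=0: y=0, sp=1, e=sp−y=1; I=1, D=e−e_prev=1; u=2·1+0·1+1/4·1=2.25; next y=3/10·0+1·2.25=2.25
n=1: y=2.25, sp=1, e=sp−y=-1.25; I=-0.25, D=e−e_prev=-2.25; u=2·(-1.25)+0·(-0.25)+1/4·(-2.25)=-3.0625; next y=3/10·2.25+1·(-3.0625)=-2.3875
n=2: y=-2.3875, sp=1, e=sp−y=3.3875; I=3.1375, D=e−e_prev=4.6375; u=2·3.3875+0·3.1375+1/4·4.6375=7.934375; next y=3/10·(-2.3875)+1·7.934375=7.218125
n=3: y=7.218125, sp=1, e=sp−y=-6.218125; I=-3.080625, D=e−e_prev=-9.605625; u=2·(-6.218125)+0·(-3.080625)+1/4·(-9.605625)≈-14.837656; next y=3/10·7.218125+1·(-14.837656)≈-12.672219
n=4: y≈-12.672219, sp=1, e=sp−y≈13.672219; I≈10.591594, D=e−e_prev≈19.890344; u=2·13.672219+0·10.591594+1/4·19.890344≈32.317023; next y=3/10·(-12.672219)+1·32.317023≈28.515358
n=5: y≈28.515358, sp=1, e=sp−y≈-27.515358; I≈-16.923764, D=e−e_prev≈-41.187577; u=2·(-27.515358)+0·(-16.923764)+1/4·(-41.187577)≈-65.327610; next y=3/10·28.515358+1·(-65.327610)≈-56.773002
n=6: y≈-56.773002, sp=1, e=sp−y≈57.773002; I≈40.849238, D=e−e_prev≈85.288360; u=2·57.773002+0·40.849238+1/4·85.288360≈136.868095; next y=3/10·(-56.773002)+1·136.868095≈119.836194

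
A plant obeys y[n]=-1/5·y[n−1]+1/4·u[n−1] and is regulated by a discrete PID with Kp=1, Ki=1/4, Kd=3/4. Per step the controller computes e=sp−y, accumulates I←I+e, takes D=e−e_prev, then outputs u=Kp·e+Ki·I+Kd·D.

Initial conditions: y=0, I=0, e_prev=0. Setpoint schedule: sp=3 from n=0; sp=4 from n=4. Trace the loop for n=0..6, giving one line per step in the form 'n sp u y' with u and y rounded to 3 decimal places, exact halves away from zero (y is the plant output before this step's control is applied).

(exact arithmetic carried between steps; '≈' marks a value shown rounded to 6 d.p. or computed from one; I and e_prev carry over from the previous line; the table rounds u and y to 3 d.p., halves away from zero)
n=0: y=0, sp=3, e=sp−y=3; I=3, D=e−e_prev=3; u=1·3+1/4·3+3/4·3=6; next y=-1/5·0+1/4·6=1.5
n=1: y=1.5, sp=3, e=sp−y=1.5; I=4.5, D=e−e_prev=-1.5; u=1·1.5+1/4·4.5+3/4·(-1.5)=1.5; next y=-1/5·1.5+1/4·1.5=0.075
n=2: y=0.075, sp=3, e=sp−y=2.925; I=7.425, D=e−e_prev=1.425; u=1·2.925+1/4·7.425+3/4·1.425=5.85; next y=-1/5·0.075+1/4·5.85=1.4475
n=3: y=1.4475, sp=3, e=sp−y=1.5525; I=8.9775, D=e−e_prev=-1.3725; u=1·1.5525+1/4·8.9775+3/4·(-1.3725)=2.7675; next y=-1/5·1.4475+1/4·2.7675=0.402375
n=4: y=0.402375, sp=4, e=sp−y=3.597625; I=12.575125, D=e−e_prev=2.045125; u=1·3.597625+1/4·12.575125+3/4·2.045125=8.27525; next y=-1/5·0.402375+1/4·8.27525≈1.988338
n=5: y≈1.988338, sp=4, e=sp−y≈2.011663; I≈14.586788, D=e−e_prev≈-1.585963; u=1·2.011663+1/4·14.586788+3/4·(-1.585963)≈4.468888; next y=-1/5·1.988338+1/4·4.468888≈0.719554
n=6: y≈0.719554, sp=4, e=sp−y≈3.280446; I≈17.867233, D=e−e_prev≈1.268783; u=1·3.280446+1/4·17.867233+3/4·1.268783≈8.698841; next y=-1/5·0.719554+1/4·8.698841≈2.030799

0 3 6.000 0.000
1 3 1.500 1.500
2 3 5.850 0.075
3 3 2.768 1.448
4 4 8.275 0.402
5 4 4.469 1.988
6 4 8.699 0.720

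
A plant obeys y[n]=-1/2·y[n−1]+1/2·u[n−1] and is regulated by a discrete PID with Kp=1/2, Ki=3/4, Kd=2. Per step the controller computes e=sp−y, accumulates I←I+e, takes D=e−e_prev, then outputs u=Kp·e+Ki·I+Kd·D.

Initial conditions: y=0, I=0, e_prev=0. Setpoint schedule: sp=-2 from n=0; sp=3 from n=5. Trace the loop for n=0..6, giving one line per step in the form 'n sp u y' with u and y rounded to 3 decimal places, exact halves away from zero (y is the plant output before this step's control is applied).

0 -2 -6.500 0.000
1 -2 6.563 -3.250
2 -2 -25.508 4.906
3 -2 50.993 -15.207
4 -2 -136.326 33.100
5 3 333.106 -84.713
6 3 -801.010 208.910

(exact arithmetic carried between steps; '≈' marks a value shown rounded to 6 d.p. or computed from one; I and e_prev carry over from the previous line; the table rounds u and y to 3 d.p., halves away from zero)
n=0: y=0, sp=-2, e=sp−y=-2; I=-2, D=e−e_prev=-2; u=1/2·(-2)+3/4·(-2)+2·(-2)=-6.5; next y=-1/2·0+1/2·(-6.5)=-3.25
n=1: y=-3.25, sp=-2, e=sp−y=1.25; I=-0.75, D=e−e_prev=3.25; u=1/2·1.25+3/4·(-0.75)+2·3.25=6.5625; next y=-1/2·(-3.25)+1/2·6.5625=4.90625
n=2: y=4.90625, sp=-2, e=sp−y=-6.90625; I=-7.65625, D=e−e_prev=-8.15625; u=1/2·(-6.90625)+3/4·(-7.65625)+2·(-8.15625)≈-25.507813; next y=-1/2·4.90625+1/2·(-25.507813)≈-15.207031
n=3: y≈-15.207031, sp=-2, e=sp−y≈13.207031; I≈5.550781, D=e−e_prev≈20.113281; u=1/2·13.207031+3/4·5.550781+2·20.113281≈50.993164; next y=-1/2·(-15.207031)+1/2·50.993164≈33.100098
n=4: y≈33.100098, sp=-2, e=sp−y≈-35.100098; I≈-29.549316, D=e−e_prev≈-48.307129; u=1/2·(-35.100098)+3/4·(-29.549316)+2·(-48.307129)≈-136.326294; next y=-1/2·33.100098+1/2·(-136.326294)≈-84.713196
n=5: y≈-84.713196, sp=3, e=sp−y≈87.713196; I≈58.163879, D=e−e_prev≈122.813293; u=1/2·87.713196+3/4·58.163879+2·122.813293≈333.106094; next y=-1/2·(-84.713196)+1/2·333.106094≈208.909645
n=6: y≈208.909645, sp=3, e=sp−y≈-205.909645; I≈-147.745766, D=e−e_prev≈-293.622841; u=1/2·(-205.909645)+3/4·(-147.745766)+2·(-293.622841)≈-801.009829; next y=-1/2·208.909645+1/2·(-801.009829)≈-504.959737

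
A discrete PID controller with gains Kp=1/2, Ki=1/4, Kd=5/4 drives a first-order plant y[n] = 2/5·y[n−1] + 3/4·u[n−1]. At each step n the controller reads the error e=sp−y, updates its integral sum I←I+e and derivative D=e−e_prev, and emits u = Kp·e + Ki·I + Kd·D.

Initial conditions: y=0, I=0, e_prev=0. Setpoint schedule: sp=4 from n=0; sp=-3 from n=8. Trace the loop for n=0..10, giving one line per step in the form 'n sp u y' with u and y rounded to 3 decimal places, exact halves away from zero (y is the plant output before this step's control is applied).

0 4 8.000 0.000
1 4 -8.000 6.000
2 4 18.200 -3.600
3 4 -23.520 12.210
4 4 44.122 -12.756
5 4 -64.387 27.989
6 4 110.714 -37.094
7 4 -170.951 68.198
8 -3 268.879 -100.934
9 -3 -433.742 161.286
10 -3 697.118 -260.792

(exact arithmetic carried between steps; '≈' marks a value shown rounded to 6 d.p. or computed from one; I and e_prev carry over from the previous line; the table rounds u and y to 3 d.p., halves away from zero)
n=0: y=0, sp=4, e=sp−y=4; I=4, D=e−e_prev=4; u=1/2·4+1/4·4+5/4·4=8; next y=2/5·0+3/4·8=6
n=1: y=6, sp=4, e=sp−y=-2; I=2, D=e−e_prev=-6; u=1/2·(-2)+1/4·2+5/4·(-6)=-8; next y=2/5·6+3/4·(-8)=-3.6
n=2: y=-3.6, sp=4, e=sp−y=7.6; I=9.6, D=e−e_prev=9.6; u=1/2·7.6+1/4·9.6+5/4·9.6=18.2; next y=2/5·(-3.6)+3/4·18.2=12.21
n=3: y=12.21, sp=4, e=sp−y=-8.21; I=1.39, D=e−e_prev=-15.81; u=1/2·(-8.21)+1/4·1.39+5/4·(-15.81)=-23.52; next y=2/5·12.21+3/4·(-23.52)=-12.756
n=4: y=-12.756, sp=4, e=sp−y=16.756; I=18.146, D=e−e_prev=24.966; u=1/2·16.756+1/4·18.146+5/4·24.966=44.122; next y=2/5·(-12.756)+3/4·44.122=27.9891
n=5: y=27.9891, sp=4, e=sp−y=-23.9891; I=-5.8431, D=e−e_prev=-40.7451; u=1/2·(-23.9891)+1/4·(-5.8431)+5/4·(-40.7451)=-64.3867; next y=2/5·27.9891+3/4·(-64.3867)=-37.094385
n=6: y=-37.094385, sp=4, e=sp−y=41.094385; I=35.251285, D=e−e_prev=65.083485; u=1/2·41.094385+1/4·35.251285+5/4·65.083485=110.71437; next y=2/5·(-37.094385)+3/4·110.71437≈68.198024
n=7: y≈68.198024, sp=4, e=sp−y≈-64.198024; I≈-28.946739, D=e−e_prev≈-105.292409; u=1/2·(-64.198024)+1/4·(-28.946739)+5/4·(-105.292409)≈-170.951207; next y=2/5·68.198024+3/4·(-170.951207)≈-100.934196
n=8: y≈-100.934196, sp=-3, e=sp−y≈97.934196; I≈68.987457, D=e−e_prev≈162.132219; u=1/2·97.934196+1/4·68.987457+5/4·162.132219≈268.879236; next y=2/5·(-100.934196)+3/4·268.879236≈161.285749
n=9: y≈161.285749, sp=-3, e=sp−y≈-164.285749; I≈-95.298292, D=e−e_prev≈-262.219945; u=1/2·(-164.285749)+1/4·(-95.298292)+5/4·(-262.219945)≈-433.742378; next y=2/5·161.285749+3/4·(-433.742378)≈-260.792484
n=10: y≈-260.792484, sp=-3, e=sp−y≈257.792484; I≈162.494193, D=e−e_prev≈422.078233; u=1/2·257.792484+1/4·162.494193+5/4·422.078233≈697.117582; next y=2/5·(-260.792484)+3/4·697.117582≈418.521193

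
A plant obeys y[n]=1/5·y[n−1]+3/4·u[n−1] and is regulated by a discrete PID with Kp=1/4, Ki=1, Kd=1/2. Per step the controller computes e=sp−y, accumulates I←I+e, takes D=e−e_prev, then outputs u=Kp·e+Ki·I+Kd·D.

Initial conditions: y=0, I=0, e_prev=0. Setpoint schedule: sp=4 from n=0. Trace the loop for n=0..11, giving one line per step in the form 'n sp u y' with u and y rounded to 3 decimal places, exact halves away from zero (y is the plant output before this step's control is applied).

0 4 7.000 0.000
1 4 -0.188 5.250
2 4 8.784 0.909
3 4 -0.551 6.770
4 4 9.810 0.940
5 4 -1.604 7.546
6 4 10.822 0.306
7 4 -2.879 8.178
8 4 12.107 -0.524
9 4 -4.344 8.975
10 4 13.697 -1.463
11 4 -6.085 9.980

(exact arithmetic carried between steps; '≈' marks a value shown rounded to 6 d.p. or computed from one; I and e_prev carry over from the previous line; the table rounds u and y to 3 d.p., halves away from zero)
n=0: y=0, sp=4, e=sp−y=4; I=4, D=e−e_prev=4; u=1/4·4+1·4+1/2·4=7; next y=1/5·0+3/4·7=5.25
n=1: y=5.25, sp=4, e=sp−y=-1.25; I=2.75, D=e−e_prev=-5.25; u=1/4·(-1.25)+1·2.75+1/2·(-5.25)=-0.1875; next y=1/5·5.25+3/4·(-0.1875)=0.909375
n=2: y=0.909375, sp=4, e=sp−y=3.090625; I=5.840625, D=e−e_prev=4.340625; u=1/4·3.090625+1·5.840625+1/2·4.340625≈8.783594; next y=1/5·0.909375+3/4·8.783594≈6.769570
n=3: y≈6.769570, sp=4, e=sp−y≈-2.769570; I≈3.071055, D=e−e_prev≈-5.860195; u=1/4·(-2.769570)+1·3.071055+1/2·(-5.860195)≈-0.551436; next y=1/5·6.769570+3/4·(-0.551436)≈0.940337
n=4: y≈0.940337, sp=4, e=sp−y≈3.059663; I≈6.130717, D=e−e_prev≈5.829233; u=1/4·3.059663+1·6.130717+1/2·5.829233≈9.810249; next y=1/5·0.940337+3/4·9.810249≈7.545755
n=5: y≈7.545755, sp=4, e=sp−y≈-3.545755; I≈2.584963, D=e−e_prev≈-6.605417; u=1/4·(-3.545755)+1·2.584963+1/2·(-6.605417)≈-1.604184; next y=1/5·7.545755+3/4·(-1.604184)≈0.306013
n=6: y≈0.306013, sp=4, e=sp−y≈3.693987; I≈6.278950, D=e−e_prev≈7.239742; u=1/4·3.693987+1·6.278950+1/2·7.239742≈10.822318; next y=1/5·0.306013+3/4·10.822318≈8.177941
n=7: y≈8.177941, sp=4, e=sp−y≈-4.177941; I≈2.101009, D=e−e_prev≈-7.871928; u=1/4·(-4.177941)+1·2.101009+1/2·(-7.871928)≈-2.879440; next y=1/5·8.177941+3/4·(-2.879440)≈-0.523992
n=8: y≈-0.523992, sp=4, e=sp−y≈4.523992; I≈6.625001, D=e−e_prev≈8.701933; u=1/4·4.523992+1·6.625001+1/2·8.701933≈12.106966; next y=1/5·(-0.523992)+3/4·12.106966≈8.975426
n=9: y≈8.975426, sp=4, e=sp−y≈-4.975426; I≈1.649575, D=e−e_prev≈-9.499418; u=1/4·(-4.975426)+1·1.649575+1/2·(-9.499418)≈-4.343990; next y=1/5·8.975426+3/4·(-4.343990)≈-1.462907
n=10: y≈-1.462907, sp=4, e=sp−y≈5.462907; I≈7.112483, D=e−e_prev≈10.438333; u=1/4·5.462907+1·7.112483+1/2·10.438333≈13.697376; next y=1/5·(-1.462907)+3/4·13.697376≈9.980451
n=11: y≈9.980451, sp=4, e=sp−y≈-5.980451; I≈1.132032, D=e−e_prev≈-11.443358; u=1/4·(-5.980451)+1·1.132032+1/2·(-11.443358)≈-6.084760; next y=1/5·9.980451+3/4·(-6.084760)≈-2.567480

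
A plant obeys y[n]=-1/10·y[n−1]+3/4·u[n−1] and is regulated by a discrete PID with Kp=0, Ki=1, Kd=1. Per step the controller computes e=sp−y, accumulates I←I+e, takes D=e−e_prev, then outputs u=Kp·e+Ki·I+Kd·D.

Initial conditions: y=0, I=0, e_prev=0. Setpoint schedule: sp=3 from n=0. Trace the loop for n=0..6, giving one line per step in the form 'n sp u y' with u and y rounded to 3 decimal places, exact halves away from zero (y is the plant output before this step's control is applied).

0 3 6.000 0.000
1 3 -3.000 4.500
2 3 14.400 -2.700
3 3 -14.640 11.070
4 3 37.374 -12.087
5 3 -53.348 29.239
6 3 106.087 -42.935

(exact arithmetic carried between steps; '≈' marks a value shown rounded to 6 d.p. or computed from one; I and e_prev carry over from the previous line; the table rounds u and y to 3 d.p., halves away from zero)
n=0: y=0, sp=3, e=sp−y=3; I=3, D=e−e_prev=3; u=0·3+1·3+1·3=6; next y=-1/10·0+3/4·6=4.5
n=1: y=4.5, sp=3, e=sp−y=-1.5; I=1.5, D=e−e_prev=-4.5; u=0·(-1.5)+1·1.5+1·(-4.5)=-3; next y=-1/10·4.5+3/4·(-3)=-2.7
n=2: y=-2.7, sp=3, e=sp−y=5.7; I=7.2, D=e−e_prev=7.2; u=0·5.7+1·7.2+1·7.2=14.4; next y=-1/10·(-2.7)+3/4·14.4=11.07
n=3: y=11.07, sp=3, e=sp−y=-8.07; I=-0.87, D=e−e_prev=-13.77; u=0·(-8.07)+1·(-0.87)+1·(-13.77)=-14.64; next y=-1/10·11.07+3/4·(-14.64)=-12.087
n=4: y=-12.087, sp=3, e=sp−y=15.087; I=14.217, D=e−e_prev=23.157; u=0·15.087+1·14.217+1·23.157=37.374; next y=-1/10·(-12.087)+3/4·37.374=29.2392
n=5: y=29.2392, sp=3, e=sp−y=-26.2392; I=-12.0222, D=e−e_prev=-41.3262; u=0·(-26.2392)+1·(-12.0222)+1·(-41.3262)=-53.3484; next y=-1/10·29.2392+3/4·(-53.3484)=-42.93522
n=6: y=-42.93522, sp=3, e=sp−y=45.93522; I=33.91302, D=e−e_prev=72.17442; u=0·45.93522+1·33.91302+1·72.17442=106.08744; next y=-1/10·(-42.93522)+3/4·106.08744=83.859102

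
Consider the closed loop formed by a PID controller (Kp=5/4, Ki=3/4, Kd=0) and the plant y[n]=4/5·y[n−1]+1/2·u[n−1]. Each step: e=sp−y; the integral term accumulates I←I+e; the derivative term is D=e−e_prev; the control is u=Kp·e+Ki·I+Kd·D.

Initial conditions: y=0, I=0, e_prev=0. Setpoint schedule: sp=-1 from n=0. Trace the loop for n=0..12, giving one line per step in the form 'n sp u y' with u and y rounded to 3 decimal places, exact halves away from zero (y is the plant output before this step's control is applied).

(exact arithmetic carried between steps; '≈' marks a value shown rounded to 6 d.p. or computed from one; I and e_prev carry over from the previous line; the table rounds u and y to 3 d.p., halves away from zero)
n=0: y=0, sp=-1, e=sp−y=-1; I=-1, D=e−e_prev=-1; u=5/4·(-1)+3/4·(-1)+0·(-1)=-2; next y=4/5·0+1/2·(-2)=-1
n=1: y=-1, sp=-1, e=sp−y=0; I=-1, D=e−e_prev=1; u=5/4·0+3/4·(-1)+0·1=-0.75; next y=4/5·(-1)+1/2·(-0.75)=-1.175
n=2: y=-1.175, sp=-1, e=sp−y=0.175; I=-0.825, D=e−e_prev=0.175; u=5/4·0.175+3/4·(-0.825)+0·0.175=-0.4; next y=4/5·(-1.175)+1/2·(-0.4)=-1.14
n=3: y=-1.14, sp=-1, e=sp−y=0.14; I=-0.685, D=e−e_prev=-0.035; u=5/4·0.14+3/4·(-0.685)+0·(-0.035)=-0.33875; next y=4/5·(-1.14)+1/2·(-0.33875)=-1.081375
n=4: y=-1.081375, sp=-1, e=sp−y=0.081375; I=-0.603625, D=e−e_prev=-0.058625; u=5/4·0.081375+3/4·(-0.603625)+0·(-0.058625)=-0.351; next y=4/5·(-1.081375)+1/2·(-0.351)=-1.0406
n=5: y=-1.0406, sp=-1, e=sp−y=0.0406; I=-0.563025, D=e−e_prev=-0.040775; u=5/4·0.0406+3/4·(-0.563025)+0·(-0.040775)≈-0.371519; next y=4/5·(-1.0406)+1/2·(-0.371519)≈-1.018239
n=6: y≈-1.018239, sp=-1, e=sp−y≈0.018239; I≈-0.544786, D=e−e_prev≈-0.022361; u=5/4·0.018239+3/4·(-0.544786)+0·(-0.022361)≈-0.38579; next y=4/5·(-1.018239)+1/2·(-0.38579)≈-1.007487
n=7: y≈-1.007487, sp=-1, e=sp−y≈0.007487; I≈-0.537299, D=e−e_prev≈-0.010753; u=5/4·0.007487+3/4·(-0.537299)+0·(-0.010753)≈-0.393616; next y=4/5·(-1.007487)+1/2·(-0.393616)≈-1.002797
n=8: y≈-1.002797, sp=-1, e=sp−y≈0.002797; I≈-0.534502, D=e−e_prev≈-0.004689; u=5/4·0.002797+3/4·(-0.534502)+0·(-0.004689)≈-0.397380; next y=4/5·(-1.002797)+1/2·(-0.397380)≈-1.000928
n=9: y≈-1.000928, sp=-1, e=sp−y≈0.000928; I≈-0.533574, D=e−e_prev≈-0.001870; u=5/4·0.000928+3/4·(-0.533574)+0·(-0.001870)≈-0.399021; next y=4/5·(-1.000928)+1/2·(-0.399021)≈-1.000253
n=10: y≈-1.000253, sp=-1, e=sp−y≈0.000253; I≈-0.533321, D=e−e_prev≈-0.000675; u=5/4·0.000253+3/4·(-0.533321)+0·(-0.000675)≈-0.399675; next y=4/5·(-1.000253)+1/2·(-0.399675)≈-1.000040
n=11: y≈-1.000040, sp=-1, e=sp−y≈0.000040; I≈-0.533282, D=e−e_prev≈-0.000213; u=5/4·0.000040+3/4·(-0.533282)+0·(-0.000213)≈-0.399912; next y=4/5·(-1.000040)+1/2·(-0.399912)≈-0.999988
n=12: y≈-0.999988, sp=-1, e=sp−y≈-0.000012; I≈-0.533294, D=e−e_prev≈-0.000052; u=5/4·(-0.000012)+3/4·(-0.533294)+0·(-0.000052)≈-0.399986; next y=4/5·(-0.999988)+1/2·(-0.399986)≈-0.999983

0 -1 -2.000 0.000
1 -1 -0.750 -1.000
2 -1 -0.400 -1.175
3 -1 -0.339 -1.140
4 -1 -0.351 -1.081
5 -1 -0.372 -1.041
6 -1 -0.386 -1.018
7 -1 -0.394 -1.007
8 -1 -0.397 -1.003
9 -1 -0.399 -1.001
10 -1 -0.400 -1.000
11 -1 -0.400 -1.000
12 -1 -0.400 -1.000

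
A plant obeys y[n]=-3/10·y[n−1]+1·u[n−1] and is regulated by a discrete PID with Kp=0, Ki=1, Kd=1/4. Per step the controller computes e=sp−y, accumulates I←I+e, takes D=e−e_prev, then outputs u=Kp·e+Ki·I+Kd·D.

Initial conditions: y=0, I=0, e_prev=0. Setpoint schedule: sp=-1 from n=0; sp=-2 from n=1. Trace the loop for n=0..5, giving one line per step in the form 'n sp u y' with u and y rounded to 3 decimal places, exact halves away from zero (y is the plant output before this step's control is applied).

(exact arithmetic carried between steps; '≈' marks a value shown rounded to 6 d.p. or computed from one; I and e_prev carry over from the previous line; the table rounds u and y to 3 d.p., halves away from zero)
n=0: y=0, sp=-1, e=sp−y=-1; I=-1, D=e−e_prev=-1; u=0·(-1)+1·(-1)+1/4·(-1)=-1.25; next y=-3/10·0+1·(-1.25)=-1.25
n=1: y=-1.25, sp=-2, e=sp−y=-0.75; I=-1.75, D=e−e_prev=0.25; u=0·(-0.75)+1·(-1.75)+1/4·0.25=-1.6875; next y=-3/10·(-1.25)+1·(-1.6875)=-1.3125
n=2: y=-1.3125, sp=-2, e=sp−y=-0.6875; I=-2.4375, D=e−e_prev=0.0625; u=0·(-0.6875)+1·(-2.4375)+1/4·0.0625=-2.421875; next y=-3/10·(-1.3125)+1·(-2.421875)=-2.028125
n=3: y=-2.028125, sp=-2, e=sp−y=0.028125; I=-2.409375, D=e−e_prev=0.715625; u=0·0.028125+1·(-2.409375)+1/4·0.715625≈-2.230469; next y=-3/10·(-2.028125)+1·(-2.230469)≈-1.622031
n=4: y≈-1.622031, sp=-2, e=sp−y≈-0.377969; I≈-2.787344, D=e−e_prev≈-0.406094; u=0·(-0.377969)+1·(-2.787344)+1/4·(-0.406094)≈-2.888867; next y=-3/10·(-1.622031)+1·(-2.888867)≈-2.402258
n=5: y≈-2.402258, sp=-2, e=sp−y≈0.402258; I≈-2.385086, D=e−e_prev≈0.780227; u=0·0.402258+1·(-2.385086)+1/4·0.780227≈-2.190029; next y=-3/10·(-2.402258)+1·(-2.190029)≈-1.469352

0 -1 -1.250 0.000
1 -2 -1.688 -1.250
2 -2 -2.422 -1.313
3 -2 -2.230 -2.028
4 -2 -2.889 -1.622
5 -2 -2.190 -2.402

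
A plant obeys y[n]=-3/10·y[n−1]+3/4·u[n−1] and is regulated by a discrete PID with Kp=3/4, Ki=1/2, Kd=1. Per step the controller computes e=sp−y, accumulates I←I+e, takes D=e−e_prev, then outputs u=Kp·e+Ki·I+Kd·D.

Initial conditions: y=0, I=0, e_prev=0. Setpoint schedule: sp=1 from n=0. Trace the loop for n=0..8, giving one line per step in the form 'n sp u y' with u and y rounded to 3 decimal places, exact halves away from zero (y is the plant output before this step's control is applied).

(exact arithmetic carried between steps; '≈' marks a value shown rounded to 6 d.p. or computed from one; I and e_prev carry over from the previous line; the table rounds u and y to 3 d.p., halves away from zero)
n=0: y=0, sp=1, e=sp−y=1; I=1, D=e−e_prev=1; u=3/4·1+1/2·1+1·1=2.25; next y=-3/10·0+3/4·2.25=1.6875
n=1: y=1.6875, sp=1, e=sp−y=-0.6875; I=0.3125, D=e−e_prev=-1.6875; u=3/4·(-0.6875)+1/2·0.3125+1·(-1.6875)=-2.046875; next y=-3/10·1.6875+3/4·(-2.046875)≈-2.041406
n=2: y≈-2.041406, sp=1, e=sp−y≈3.041406; I≈3.353906, D=e−e_prev≈3.728906; u=3/4·3.041406+1/2·3.353906+1·3.728906≈7.686914; next y=-3/10·(-2.041406)+3/4·7.686914≈6.377607
n=3: y≈6.377607, sp=1, e=sp−y≈-5.377607; I≈-2.023701, D=e−e_prev≈-8.419014; u=3/4·(-5.377607)+1/2·(-2.023701)+1·(-8.419014)≈-13.464070; next y=-3/10·6.377607+3/4·(-13.464070)≈-12.011335
n=4: y≈-12.011335, sp=1, e=sp−y≈13.011335; I≈10.987633, D=e−e_prev≈18.388942; u=3/4·13.011335+1/2·10.987633+1·18.388942≈33.641260; next y=-3/10·(-12.011335)+3/4·33.641260≈28.834345
n=5: y≈28.834345, sp=1, e=sp−y≈-27.834345; I≈-16.846712, D=e−e_prev≈-40.845680; u=3/4·(-27.834345)+1/2·(-16.846712)+1·(-40.845680)≈-70.144794; next y=-3/10·28.834345+3/4·(-70.144794)≈-61.258899
n=6: y≈-61.258899, sp=1, e=sp−y≈62.258899; I≈45.412188, D=e−e_prev≈90.093245; u=3/4·62.258899+1/2·45.412188+1·90.093245≈159.493513; next y=-3/10·(-61.258899)+3/4·159.493513≈137.997804
n=7: y≈137.997804, sp=1, e=sp−y≈-136.997804; I≈-91.585617, D=e−e_prev≈-199.256704; u=3/4·(-136.997804)+1/2·(-91.585617)+1·(-199.256704)≈-347.797866; next y=-3/10·137.997804+3/4·(-347.797866)≈-302.247740
n=8: y≈-302.247740, sp=1, e=sp−y≈303.247740; I≈211.662124, D=e−e_prev≈440.245545; u=3/4·303.247740+1/2·211.662124+1·440.245545≈773.512412; next y=-3/10·(-302.247740)+3/4·773.512412≈670.808631

0 1 2.250 0.000
1 1 -2.047 1.688
2 1 7.687 -2.041
3 1 -13.464 6.378
4 1 33.641 -12.011
5 1 -70.145 28.834
6 1 159.494 -61.259
7 1 -347.798 137.998
8 1 773.512 -302.248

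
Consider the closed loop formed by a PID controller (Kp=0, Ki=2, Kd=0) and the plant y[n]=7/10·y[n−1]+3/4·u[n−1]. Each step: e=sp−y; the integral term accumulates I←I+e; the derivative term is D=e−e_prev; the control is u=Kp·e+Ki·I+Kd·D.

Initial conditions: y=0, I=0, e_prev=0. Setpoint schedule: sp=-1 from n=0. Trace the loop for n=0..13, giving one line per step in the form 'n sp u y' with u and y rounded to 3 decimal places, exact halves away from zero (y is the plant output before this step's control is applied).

0 -1 -2.000 0.000
1 -1 -1.000 -1.500
2 -1 0.600 -1.800
3 -1 0.220 -0.810
4 -1 -0.976 -0.402
5 -1 -0.949 -1.013
6 -1 -0.107 -1.421
7 -1 0.043 -1.075
8 -1 -0.517 -0.720
9 -1 -0.734 -0.892
10 -1 -0.385 -1.174
11 -1 -0.164 -1.111
12 -1 -0.363 -0.900
13 -1 -0.558 -0.903

(exact arithmetic carried between steps; '≈' marks a value shown rounded to 6 d.p. or computed from one; I and e_prev carry over from the previous line; the table rounds u and y to 3 d.p., halves away from zero)
n=0: y=0, sp=-1, e=sp−y=-1; I=-1, D=e−e_prev=-1; u=0·(-1)+2·(-1)+0·(-1)=-2; next y=7/10·0+3/4·(-2)=-1.5
n=1: y=-1.5, sp=-1, e=sp−y=0.5; I=-0.5, D=e−e_prev=1.5; u=0·0.5+2·(-0.5)+0·1.5=-1; next y=7/10·(-1.5)+3/4·(-1)=-1.8
n=2: y=-1.8, sp=-1, e=sp−y=0.8; I=0.3, D=e−e_prev=0.3; u=0·0.8+2·0.3+0·0.3=0.6; next y=7/10·(-1.8)+3/4·0.6=-0.81
n=3: y=-0.81, sp=-1, e=sp−y=-0.19; I=0.11, D=e−e_prev=-0.99; u=0·(-0.19)+2·0.11+0·(-0.99)=0.22; next y=7/10·(-0.81)+3/4·0.22=-0.402
n=4: y=-0.402, sp=-1, e=sp−y=-0.598; I=-0.488, D=e−e_prev=-0.408; u=0·(-0.598)+2·(-0.488)+0·(-0.408)=-0.976; next y=7/10·(-0.402)+3/4·(-0.976)=-1.0134
n=5: y=-1.0134, sp=-1, e=sp−y=0.0134; I=-0.4746, D=e−e_prev=0.6114; u=0·0.0134+2·(-0.4746)+0·0.6114=-0.9492; next y=7/10·(-1.0134)+3/4·(-0.9492)=-1.42128
n=6: y=-1.42128, sp=-1, e=sp−y=0.42128; I=-0.05332, D=e−e_prev=0.40788; u=0·0.42128+2·(-0.05332)+0·0.40788=-0.10664; next y=7/10·(-1.42128)+3/4·(-0.10664)=-1.074876
n=7: y=-1.074876, sp=-1, e=sp−y=0.074876; I=0.021556, D=e−e_prev=-0.346404; u=0·0.074876+2·0.021556+0·(-0.346404)=0.043112; next y=7/10·(-1.074876)+3/4·0.043112≈-0.720079
n=8: y≈-0.720079, sp=-1, e=sp−y≈-0.279921; I≈-0.258365, D=e−e_prev≈-0.354797; u=0·(-0.279921)+2·(-0.258365)+0·(-0.354797)≈-0.516730; next y=7/10·(-0.720079)+3/4·(-0.516730)≈-0.891603
n=9: y≈-0.891603, sp=-1, e=sp−y≈-0.108397; I≈-0.366762, D=e−e_prev≈0.171523; u=0·(-0.108397)+2·(-0.366762)+0·0.171523≈-0.733524; next y=7/10·(-0.891603)+3/4·(-0.733524)≈-1.174265
n=10: y≈-1.174265, sp=-1, e=sp−y≈0.174265; I≈-0.192497, D=e−e_prev≈0.282662; u=0·0.174265+2·(-0.192497)+0·0.282662≈-0.384994; next y=7/10·(-1.174265)+3/4·(-0.384994)≈-1.110731
n=11: y≈-1.110731, sp=-1, e=sp−y≈0.110731; I≈-0.081766, D=e−e_prev≈-0.063534; u=0·0.110731+2·(-0.081766)+0·(-0.063534)≈-0.163532; next y=7/10·(-1.110731)+3/4·(-0.163532)≈-0.900161
n=12: y≈-0.900161, sp=-1, e=sp−y≈-0.099839; I≈-0.181605, D=e−e_prev≈-0.210570; u=0·(-0.099839)+2·(-0.181605)+0·(-0.210570)≈-0.363210; next y=7/10·(-0.900161)+3/4·(-0.363210)≈-0.902520
n=13: y≈-0.902520, sp=-1, e=sp−y≈-0.097480; I≈-0.279085, D=e−e_prev≈0.002360; u=0·(-0.097480)+2·(-0.279085)+0·0.002360≈-0.558170; next y=7/10·(-0.902520)+3/4·(-0.558170)≈-1.050392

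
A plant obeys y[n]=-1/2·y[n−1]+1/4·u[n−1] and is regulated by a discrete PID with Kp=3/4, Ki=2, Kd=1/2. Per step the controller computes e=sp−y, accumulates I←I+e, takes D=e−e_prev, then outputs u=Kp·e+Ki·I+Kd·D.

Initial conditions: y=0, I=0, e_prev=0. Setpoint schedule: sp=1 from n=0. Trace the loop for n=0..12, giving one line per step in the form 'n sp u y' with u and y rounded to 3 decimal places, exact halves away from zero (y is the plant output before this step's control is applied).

(exact arithmetic carried between steps; '≈' marks a value shown rounded to 6 d.p. or computed from one; I and e_prev carry over from the previous line; the table rounds u and y to 3 d.p., halves away from zero)
n=0: y=0, sp=1, e=sp−y=1; I=1, D=e−e_prev=1; u=3/4·1+2·1+1/2·1=3.25; next y=-1/2·0+1/4·3.25=0.8125
n=1: y=0.8125, sp=1, e=sp−y=0.1875; I=1.1875, D=e−e_prev=-0.8125; u=3/4·0.1875+2·1.1875+1/2·(-0.8125)=2.109375; next y=-1/2·0.8125+1/4·2.109375≈0.121094
n=2: y≈0.121094, sp=1, e=sp−y≈0.878906; I≈2.066406, D=e−e_prev≈0.691406; u=3/4·0.878906+2·2.066406+1/2·0.691406≈5.137695; next y=-1/2·0.121094+1/4·5.137695≈1.223877
n=3: y≈1.223877, sp=1, e=sp−y≈-0.223877; I≈1.842529, D=e−e_prev≈-1.102783; u=3/4·(-0.223877)+2·1.842529+1/2·(-1.102783)≈2.965759; next y=-1/2·1.223877+1/4·2.965759≈0.129501
n=4: y≈0.129501, sp=1, e=sp−y≈0.870499; I≈2.713028, D=e−e_prev≈1.094376; u=3/4·0.870499+2·2.713028+1/2·1.094376≈6.626118; next y=-1/2·0.129501+1/4·6.626118≈1.591779
n=5: y≈1.591779, sp=1, e=sp−y≈-0.591779; I≈2.121249, D=e−e_prev≈-1.462277; u=3/4·(-0.591779)+2·2.121249+1/2·(-1.462277)≈3.067526; next y=-1/2·1.591779+1/4·3.067526≈-0.029008
n=6: y≈-0.029008, sp=1, e=sp−y≈1.029008; I≈3.150257, D=e−e_prev≈1.620787; u=3/4·1.029008+2·3.150257+1/2·1.620787≈7.882664; next y=-1/2·(-0.029008)+1/4·7.882664≈1.985170
n=7: y≈1.985170, sp=1, e=sp−y≈-0.985170; I≈2.165087, D=e−e_prev≈-2.014178; u=3/4·(-0.985170)+2·2.165087+1/2·(-2.014178)≈2.584208; next y=-1/2·1.985170+1/4·2.584208≈-0.346533
n=8: y≈-0.346533, sp=1, e=sp−y≈1.346533; I≈3.511620, D=e−e_prev≈2.331703; u=3/4·1.346533+2·3.511620+1/2·2.331703≈9.198991; next y=-1/2·(-0.346533)+1/4·9.198991≈2.473014
n=9: y≈2.473014, sp=1, e=sp−y≈-1.473014; I≈2.038606, D=e−e_prev≈-2.819547; u=3/4·(-1.473014)+2·2.038606+1/2·(-2.819547)≈1.562677; next y=-1/2·2.473014+1/4·1.562677≈-0.845838
n=10: y≈-0.845838, sp=1, e=sp−y≈1.845838; I≈3.884444, D=e−e_prev≈3.318852; u=3/4·1.845838+2·3.884444+1/2·3.318852≈10.812692; next y=-1/2·(-0.845838)+1/4·10.812692≈3.126092
n=11: y≈3.126092, sp=1, e=sp−y≈-2.126092; I≈1.758352, D=e−e_prev≈-3.971930; u=3/4·(-2.126092)+2·1.758352+1/2·(-3.971930)≈-0.063830; next y=-1/2·3.126092+1/4·(-0.063830)≈-1.579003
n=12: y≈-1.579003, sp=1, e=sp−y≈2.579003; I≈4.337355, D=e−e_prev≈4.705095; u=3/4·2.579003+2·4.337355+1/2·4.705095≈12.961511; next y=-1/2·(-1.579003)+1/4·12.961511≈4.029879

0 1 3.250 0.000
1 1 2.109 0.813
2 1 5.138 0.121
3 1 2.966 1.224
4 1 6.626 0.130
5 1 3.068 1.592
6 1 7.883 -0.029
7 1 2.584 1.985
8 1 9.199 -0.347
9 1 1.563 2.473
10 1 10.813 -0.846
11 1 -0.064 3.126
12 1 12.962 -1.579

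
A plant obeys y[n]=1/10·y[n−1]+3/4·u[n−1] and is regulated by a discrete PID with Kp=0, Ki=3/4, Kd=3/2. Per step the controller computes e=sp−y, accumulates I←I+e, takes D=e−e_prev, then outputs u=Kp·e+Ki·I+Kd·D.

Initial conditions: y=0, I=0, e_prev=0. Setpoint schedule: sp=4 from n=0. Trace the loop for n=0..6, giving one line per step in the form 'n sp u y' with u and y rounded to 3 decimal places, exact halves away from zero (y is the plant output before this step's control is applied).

0 4 9.000 0.000
1 4 -9.188 6.750
2 4 28.048 -6.216
3 4 -43.656 20.414
4 4 98.986 -30.701
5 4 -180.869 71.170
6 4 370.894 -128.535

(exact arithmetic carried between steps; '≈' marks a value shown rounded to 6 d.p. or computed from one; I and e_prev carry over from the previous line; the table rounds u and y to 3 d.p., halves away from zero)
n=0: y=0, sp=4, e=sp−y=4; I=4, D=e−e_prev=4; u=0·4+3/4·4+3/2·4=9; next y=1/10·0+3/4·9=6.75
n=1: y=6.75, sp=4, e=sp−y=-2.75; I=1.25, D=e−e_prev=-6.75; u=0·(-2.75)+3/4·1.25+3/2·(-6.75)=-9.1875; next y=1/10·6.75+3/4·(-9.1875)=-6.215625
n=2: y=-6.215625, sp=4, e=sp−y=10.215625; I=11.465625, D=e−e_prev=12.965625; u=0·10.215625+3/4·11.465625+3/2·12.965625≈28.047656; next y=1/10·(-6.215625)+3/4·28.047656≈20.414180
n=3: y≈20.414180, sp=4, e=sp−y≈-16.414180; I≈-4.948555, D=e−e_prev≈-26.629805; u=0·(-16.414180)+3/4·(-4.948555)+3/2·(-26.629805)≈-43.656123; next y=1/10·20.414180+3/4·(-43.656123)≈-30.700674
n=4: y≈-30.700674, sp=4, e=sp−y≈34.700674; I≈29.752120, D=e−e_prev≈51.114854; u=0·34.700674+3/4·29.752120+3/2·51.114854≈98.986371; next y=1/10·(-30.700674)+3/4·98.986371≈71.169711
n=5: y≈71.169711, sp=4, e=sp−y≈-67.169711; I≈-37.417591, D=e−e_prev≈-101.870385; u=0·(-67.169711)+3/4·(-37.417591)+3/2·(-101.870385)≈-180.868771; next y=1/10·71.169711+3/4·(-180.868771)≈-128.534607
n=6: y≈-128.534607, sp=4, e=sp−y≈132.534607; I≈95.117016, D=e−e_prev≈199.704318; u=0·132.534607+3/4·95.117016+3/2·199.704318≈370.894238; next y=1/10·(-128.534607)+3/4·370.894238≈265.317218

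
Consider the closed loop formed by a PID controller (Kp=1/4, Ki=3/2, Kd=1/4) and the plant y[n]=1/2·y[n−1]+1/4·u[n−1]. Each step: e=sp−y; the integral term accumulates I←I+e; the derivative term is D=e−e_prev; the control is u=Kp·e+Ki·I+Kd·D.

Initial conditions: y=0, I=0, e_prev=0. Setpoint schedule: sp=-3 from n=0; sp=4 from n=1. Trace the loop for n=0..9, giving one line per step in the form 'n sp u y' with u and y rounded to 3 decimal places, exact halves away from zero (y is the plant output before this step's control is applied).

(exact arithmetic carried between steps; '≈' marks a value shown rounded to 6 d.p. or computed from one; I and e_prev carry over from the previous line; the table rounds u and y to 3 d.p., halves away from zero)
n=0: y=0, sp=-3, e=sp−y=-3; I=-3, D=e−e_prev=-3; u=1/4·(-3)+3/2·(-3)+1/4·(-3)=-6; next y=1/2·0+1/4·(-6)=-1.5
n=1: y=-1.5, sp=4, e=sp−y=5.5; I=2.5, D=e−e_prev=8.5; u=1/4·5.5+3/2·2.5+1/4·8.5=7.25; next y=1/2·(-1.5)+1/4·7.25=1.0625
n=2: y=1.0625, sp=4, e=sp−y=2.9375; I=5.4375, D=e−e_prev=-2.5625; u=1/4·2.9375+3/2·5.4375+1/4·(-2.5625)=8.25; next y=1/2·1.0625+1/4·8.25=2.59375
n=3: y=2.59375, sp=4, e=sp−y=1.40625; I=6.84375, D=e−e_prev=-1.53125; u=1/4·1.40625+3/2·6.84375+1/4·(-1.53125)=10.234375; next y=1/2·2.59375+1/4·10.234375≈3.855469
n=4: y≈3.855469, sp=4, e=sp−y≈0.144531; I≈6.988281, D=e−e_prev≈-1.261719; u=1/4·0.144531+3/2·6.988281+1/4·(-1.261719)≈10.203125; next y=1/2·3.855469+1/4·10.203125≈4.478516
n=5: y≈4.478516, sp=4, e=sp−y≈-0.478516; I≈6.509766, D=e−e_prev≈-0.623047; u=1/4·(-0.478516)+3/2·6.509766+1/4·(-0.623047)≈9.489258; next y=1/2·4.478516+1/4·9.489258≈4.611572
n=6: y≈4.611572, sp=4, e=sp−y≈-0.611572; I≈5.898193, D=e−e_prev≈-0.133057; u=1/4·(-0.611572)+3/2·5.898193+1/4·(-0.133057)≈8.661133; next y=1/2·4.611572+1/4·8.661133≈4.471069
n=7: y≈4.471069, sp=4, e=sp−y≈-0.471069; I≈5.427124, D=e−e_prev≈0.140503; u=1/4·(-0.471069)+3/2·5.427124+1/4·0.140503≈8.058044; next y=1/2·4.471069+1/4·8.058044≈4.250046
n=8: y≈4.250046, sp=4, e=sp−y≈-0.250046; I≈5.177078, D=e−e_prev≈0.221024; u=1/4·(-0.250046)+3/2·5.177078+1/4·0.221024≈7.758362; next y=1/2·4.250046+1/4·7.758362≈4.064613
n=9: y≈4.064613, sp=4, e=sp−y≈-0.064613; I≈5.112465, D=e−e_prev≈0.185432; u=1/4·(-0.064613)+3/2·5.112465+1/4·0.185432≈7.698902; next y=1/2·4.064613+1/4·7.698902≈3.957032

0 -3 -6.000 0.000
1 4 7.250 -1.500
2 4 8.250 1.063
3 4 10.234 2.594
4 4 10.203 3.855
5 4 9.489 4.479
6 4 8.661 4.612
7 4 8.058 4.471
8 4 7.758 4.250
9 4 7.699 4.065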